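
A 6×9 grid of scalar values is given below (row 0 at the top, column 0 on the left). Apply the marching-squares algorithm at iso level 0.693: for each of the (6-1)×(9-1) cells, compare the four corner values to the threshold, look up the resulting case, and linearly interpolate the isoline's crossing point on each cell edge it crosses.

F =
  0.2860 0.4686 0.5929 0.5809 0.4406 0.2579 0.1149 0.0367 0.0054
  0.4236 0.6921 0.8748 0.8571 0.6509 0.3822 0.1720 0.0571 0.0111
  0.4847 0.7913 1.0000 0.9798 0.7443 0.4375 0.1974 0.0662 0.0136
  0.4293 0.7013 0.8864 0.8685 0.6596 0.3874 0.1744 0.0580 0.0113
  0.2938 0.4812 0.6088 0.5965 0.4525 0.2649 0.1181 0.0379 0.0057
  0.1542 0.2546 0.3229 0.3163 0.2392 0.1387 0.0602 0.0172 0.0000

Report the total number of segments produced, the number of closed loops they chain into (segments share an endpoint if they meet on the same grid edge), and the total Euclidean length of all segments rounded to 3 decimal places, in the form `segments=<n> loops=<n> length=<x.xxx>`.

segments=14 loops=1 length=10.703

cell (0,1): code 0100 → (0.355,2.000)–(1.000,1.005)
cell (0,2): code 1100 → (0.406,3.000)–(0.355,2.000)
cell (0,3): code 1000 → (1.000,3.796)–(0.406,3.000)
cell (1,0): code 0100 → (1.009,1.000)–(2.000,0.679)
cell (1,1): code 1110 → (1.000,1.005)–(1.009,1.000)
cell (1,3): code 1101 → (1.451,4.000)–(1.000,3.796)
cell (1,4): code 1000 → (2.000,4.167)–(1.451,4.000)
cell (2,0): code 0110 → (2.000,0.679)–(3.000,0.969)
cell (2,3): code 1011 → (3.000,3.840)–(2.606,4.000)
cell (2,4): code 0001 → (2.606,4.000)–(2.000,4.167)
cell (3,0): code 0010 → (3.000,0.969)–(3.038,1.000)
cell (3,1): code 0011 → (3.038,1.000)–(3.697,2.000)
cell (3,2): code 0011 → (3.697,2.000)–(3.645,3.000)
cell (3,3): code 0001 → (3.645,3.000)–(3.000,3.840)
total: 14 segments, chained into 1 closed loop(s), length Σ = 10.702812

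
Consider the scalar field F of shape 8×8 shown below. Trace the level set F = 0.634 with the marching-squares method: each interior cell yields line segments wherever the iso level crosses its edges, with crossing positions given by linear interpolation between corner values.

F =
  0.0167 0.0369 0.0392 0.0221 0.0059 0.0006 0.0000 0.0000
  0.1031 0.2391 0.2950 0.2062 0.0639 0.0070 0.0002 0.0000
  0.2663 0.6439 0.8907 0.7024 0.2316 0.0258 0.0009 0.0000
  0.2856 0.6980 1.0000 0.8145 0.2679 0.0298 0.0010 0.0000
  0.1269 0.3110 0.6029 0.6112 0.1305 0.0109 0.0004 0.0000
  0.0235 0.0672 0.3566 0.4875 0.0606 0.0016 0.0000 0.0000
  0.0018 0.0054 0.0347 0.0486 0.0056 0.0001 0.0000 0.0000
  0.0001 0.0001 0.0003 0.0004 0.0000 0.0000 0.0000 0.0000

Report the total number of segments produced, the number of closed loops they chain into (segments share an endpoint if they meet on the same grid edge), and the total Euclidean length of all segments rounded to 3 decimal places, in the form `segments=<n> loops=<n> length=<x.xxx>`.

cell (1,0): code 0100 → (1.976,1.000)–(2.000,0.974)
cell (1,1): code 1100 → (1.569,2.000)–(1.976,1.000)
cell (1,2): code 1100 → (1.862,3.000)–(1.569,2.000)
cell (1,3): code 1000 → (2.000,3.145)–(1.862,3.000)
cell (2,0): code 0110 → (2.000,0.974)–(3.000,0.845)
cell (2,3): code 1001 → (3.000,3.330)–(2.000,3.145)
cell (3,0): code 0010 → (3.000,0.845)–(3.165,1.000)
cell (3,1): code 0011 → (3.165,1.000)–(3.922,2.000)
cell (3,2): code 0011 → (3.922,2.000)–(3.888,3.000)
cell (3,3): code 0001 → (3.888,3.000)–(3.000,3.330)
total: 10 segments, chained into 1 closed loop(s), length Σ = 7.811307

segments=10 loops=1 length=7.811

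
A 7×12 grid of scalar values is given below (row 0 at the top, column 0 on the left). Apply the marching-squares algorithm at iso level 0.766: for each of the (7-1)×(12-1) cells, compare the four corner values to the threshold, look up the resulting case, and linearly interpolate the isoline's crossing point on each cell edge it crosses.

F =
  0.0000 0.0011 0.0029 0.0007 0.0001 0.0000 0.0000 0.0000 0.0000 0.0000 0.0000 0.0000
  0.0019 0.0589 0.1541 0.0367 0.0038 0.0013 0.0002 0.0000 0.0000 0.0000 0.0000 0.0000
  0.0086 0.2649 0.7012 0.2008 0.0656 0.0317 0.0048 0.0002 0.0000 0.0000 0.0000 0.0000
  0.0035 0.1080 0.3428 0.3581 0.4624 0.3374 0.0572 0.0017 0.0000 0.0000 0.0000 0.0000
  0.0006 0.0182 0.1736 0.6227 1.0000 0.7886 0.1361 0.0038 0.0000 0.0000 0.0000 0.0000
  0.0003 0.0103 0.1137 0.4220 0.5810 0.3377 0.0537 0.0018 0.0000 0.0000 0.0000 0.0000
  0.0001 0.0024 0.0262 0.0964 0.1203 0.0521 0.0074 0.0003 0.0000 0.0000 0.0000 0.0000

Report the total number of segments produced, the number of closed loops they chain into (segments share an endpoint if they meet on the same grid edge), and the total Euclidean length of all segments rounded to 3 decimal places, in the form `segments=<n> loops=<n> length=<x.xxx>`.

cell (3,3): code 0100 → (3.565,4.000)–(4.000,3.380)
cell (3,4): code 1100 → (3.950,5.000)–(3.565,4.000)
cell (3,5): code 1000 → (4.000,5.035)–(3.950,5.000)
cell (4,3): code 0010 → (4.000,3.380)–(4.558,4.000)
cell (4,4): code 0011 → (4.558,4.000)–(4.050,5.000)
cell (4,5): code 0001 → (4.050,5.000)–(4.000,5.035)
total: 6 segments, chained into 1 closed loop(s), length Σ = 3.907515

segments=6 loops=1 length=3.908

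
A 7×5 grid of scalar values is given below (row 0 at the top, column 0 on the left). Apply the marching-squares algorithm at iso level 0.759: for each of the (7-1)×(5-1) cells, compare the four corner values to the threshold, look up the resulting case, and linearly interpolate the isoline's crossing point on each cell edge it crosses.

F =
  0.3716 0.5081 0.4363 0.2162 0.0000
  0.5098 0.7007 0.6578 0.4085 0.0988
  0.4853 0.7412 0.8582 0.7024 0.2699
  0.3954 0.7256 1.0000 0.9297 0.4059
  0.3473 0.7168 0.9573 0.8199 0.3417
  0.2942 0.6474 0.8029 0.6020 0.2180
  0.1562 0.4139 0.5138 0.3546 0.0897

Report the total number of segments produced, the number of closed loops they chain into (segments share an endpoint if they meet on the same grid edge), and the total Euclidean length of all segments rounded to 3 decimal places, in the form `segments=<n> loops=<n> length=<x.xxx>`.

segments=12 loops=1 length=9.163

cell (1,1): code 0100 → (1.505,2.000)–(2.000,1.152)
cell (1,2): code 1000 → (2.000,2.637)–(1.505,2.000)
cell (2,1): code 0110 → (2.000,1.152)–(3.000,1.122)
cell (2,2): code 1101 → (2.249,3.000)–(2.000,2.637)
cell (2,3): code 1000 → (3.000,3.326)–(2.249,3.000)
cell (3,1): code 0110 → (3.000,1.122)–(4.000,1.175)
cell (3,3): code 1001 → (4.000,3.127)–(3.000,3.326)
cell (4,1): code 0110 → (4.000,1.175)–(5.000,1.718)
cell (4,2): code 1011 → (5.000,2.219)–(4.279,3.000)
cell (4,3): code 0001 → (4.279,3.000)–(4.000,3.127)
cell (5,1): code 0010 → (5.000,1.718)–(5.152,2.000)
cell (5,2): code 0001 → (5.152,2.000)–(5.000,2.219)
total: 12 segments, chained into 1 closed loop(s), length Σ = 9.163077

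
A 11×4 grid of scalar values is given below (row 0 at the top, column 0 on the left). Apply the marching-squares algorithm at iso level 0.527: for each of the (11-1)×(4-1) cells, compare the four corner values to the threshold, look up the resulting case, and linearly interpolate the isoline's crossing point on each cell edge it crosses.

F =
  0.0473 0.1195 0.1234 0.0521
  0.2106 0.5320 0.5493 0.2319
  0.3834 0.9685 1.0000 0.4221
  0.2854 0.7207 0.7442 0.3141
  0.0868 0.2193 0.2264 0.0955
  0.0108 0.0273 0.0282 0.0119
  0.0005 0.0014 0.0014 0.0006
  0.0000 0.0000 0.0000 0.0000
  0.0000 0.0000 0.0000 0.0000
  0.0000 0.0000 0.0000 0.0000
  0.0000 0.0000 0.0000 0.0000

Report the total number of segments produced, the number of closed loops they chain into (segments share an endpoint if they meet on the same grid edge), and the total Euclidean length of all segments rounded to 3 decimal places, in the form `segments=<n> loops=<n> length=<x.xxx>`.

segments=10 loops=1 length=7.942

cell (0,0): code 0100 → (0.988,1.000)–(1.000,0.984)
cell (0,1): code 1100 → (0.948,2.000)–(0.988,1.000)
cell (0,2): code 1000 → (1.000,2.070)–(0.948,2.000)
cell (1,0): code 0110 → (1.000,0.984)–(2.000,0.245)
cell (1,2): code 1001 → (2.000,2.818)–(1.000,2.070)
cell (2,0): code 0110 → (2.000,0.245)–(3.000,0.555)
cell (2,2): code 1001 → (3.000,2.505)–(2.000,2.818)
cell (3,0): code 0010 → (3.000,0.555)–(3.386,1.000)
cell (3,1): code 0011 → (3.386,1.000)–(3.419,2.000)
cell (3,2): code 0001 → (3.419,2.000)–(3.000,2.505)
total: 10 segments, chained into 1 closed loop(s), length Σ = 7.941655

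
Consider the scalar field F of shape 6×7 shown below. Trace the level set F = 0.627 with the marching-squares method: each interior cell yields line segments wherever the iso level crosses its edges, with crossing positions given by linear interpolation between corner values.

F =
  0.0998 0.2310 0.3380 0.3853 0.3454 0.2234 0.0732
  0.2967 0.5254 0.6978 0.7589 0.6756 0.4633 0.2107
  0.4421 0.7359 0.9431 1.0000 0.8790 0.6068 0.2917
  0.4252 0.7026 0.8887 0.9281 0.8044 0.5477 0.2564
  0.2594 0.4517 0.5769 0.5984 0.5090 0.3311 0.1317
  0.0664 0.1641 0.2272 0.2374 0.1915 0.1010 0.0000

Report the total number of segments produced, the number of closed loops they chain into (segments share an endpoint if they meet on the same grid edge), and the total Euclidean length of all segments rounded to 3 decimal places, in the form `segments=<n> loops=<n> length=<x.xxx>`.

cell (0,1): code 0100 → (0.803,2.000)–(1.000,1.589)
cell (0,2): code 1100 → (0.647,3.000)–(0.803,2.000)
cell (0,3): code 1100 → (0.853,4.000)–(0.647,3.000)
cell (0,4): code 1000 → (1.000,4.229)–(0.853,4.000)
cell (1,0): code 0100 → (1.483,1.000)–(2.000,0.629)
cell (1,1): code 1110 → (1.000,1.589)–(1.483,1.000)
cell (1,4): code 1001 → (2.000,4.926)–(1.000,4.229)
cell (2,0): code 0110 → (2.000,0.629)–(3.000,0.727)
cell (2,4): code 1001 → (3.000,4.691)–(2.000,4.926)
cell (3,0): code 0010 → (3.000,0.727)–(3.301,1.000)
cell (3,1): code 0011 → (3.301,1.000)–(3.839,2.000)
cell (3,2): code 0011 → (3.839,2.000)–(3.913,3.000)
cell (3,3): code 0011 → (3.913,3.000)–(3.601,4.000)
cell (3,4): code 0001 → (3.601,4.000)–(3.000,4.691)
total: 14 segments, chained into 1 closed loop(s), length Σ = 11.917516

segments=14 loops=1 length=11.918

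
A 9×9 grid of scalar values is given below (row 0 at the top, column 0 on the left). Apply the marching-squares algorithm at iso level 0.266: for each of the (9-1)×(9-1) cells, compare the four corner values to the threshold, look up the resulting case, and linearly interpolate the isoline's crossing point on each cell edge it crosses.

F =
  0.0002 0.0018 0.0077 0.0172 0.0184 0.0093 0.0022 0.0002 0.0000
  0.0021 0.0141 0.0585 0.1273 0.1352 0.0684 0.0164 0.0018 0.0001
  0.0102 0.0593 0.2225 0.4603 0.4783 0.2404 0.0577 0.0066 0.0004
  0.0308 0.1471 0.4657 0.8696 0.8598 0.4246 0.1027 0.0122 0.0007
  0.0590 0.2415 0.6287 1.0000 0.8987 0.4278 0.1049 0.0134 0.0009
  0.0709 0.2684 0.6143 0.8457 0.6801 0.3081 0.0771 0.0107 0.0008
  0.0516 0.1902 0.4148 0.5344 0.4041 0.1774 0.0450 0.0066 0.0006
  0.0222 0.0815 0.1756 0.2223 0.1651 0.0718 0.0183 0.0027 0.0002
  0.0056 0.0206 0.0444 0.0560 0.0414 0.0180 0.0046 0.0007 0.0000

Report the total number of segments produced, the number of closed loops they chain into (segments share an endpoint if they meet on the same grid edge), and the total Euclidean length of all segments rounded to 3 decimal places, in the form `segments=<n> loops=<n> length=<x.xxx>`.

cell (1,2): code 0100 → (1.417,3.000)–(2.000,2.183)
cell (1,3): code 1100 → (1.381,4.000)–(1.417,3.000)
cell (1,4): code 1000 → (2.000,4.892)–(1.381,4.000)
cell (2,1): code 0100 → (2.179,2.000)–(3.000,1.373)
cell (2,2): code 1110 → (2.000,2.183)–(2.179,2.000)
cell (2,4): code 1101 → (2.139,5.000)–(2.000,4.892)
cell (2,5): code 1000 → (3.000,5.493)–(2.139,5.000)
cell (3,1): code 0110 → (3.000,1.373)–(4.000,1.063)
cell (3,5): code 1001 → (4.000,5.501)–(3.000,5.493)
cell (4,0): code 0100 → (4.911,1.000)–(5.000,0.988)
cell (4,1): code 1110 → (4.000,1.063)–(4.911,1.000)
cell (4,5): code 1001 → (5.000,5.182)–(4.000,5.501)
cell (5,0): code 0010 → (5.000,0.988)–(5.031,1.000)
cell (5,1): code 0111 → (5.031,1.000)–(6.000,1.337)
cell (5,4): code 1011 → (6.000,4.609)–(5.322,5.000)
cell (5,5): code 0001 → (5.322,5.000)–(5.000,5.182)
cell (6,1): code 0010 → (6.000,1.337)–(6.622,2.000)
cell (6,2): code 0011 → (6.622,2.000)–(6.860,3.000)
cell (6,3): code 0011 → (6.860,3.000)–(6.578,4.000)
cell (6,4): code 0001 → (6.578,4.000)–(6.000,4.609)
total: 20 segments, chained into 1 closed loop(s), length Σ = 15.674149

segments=20 loops=1 length=15.674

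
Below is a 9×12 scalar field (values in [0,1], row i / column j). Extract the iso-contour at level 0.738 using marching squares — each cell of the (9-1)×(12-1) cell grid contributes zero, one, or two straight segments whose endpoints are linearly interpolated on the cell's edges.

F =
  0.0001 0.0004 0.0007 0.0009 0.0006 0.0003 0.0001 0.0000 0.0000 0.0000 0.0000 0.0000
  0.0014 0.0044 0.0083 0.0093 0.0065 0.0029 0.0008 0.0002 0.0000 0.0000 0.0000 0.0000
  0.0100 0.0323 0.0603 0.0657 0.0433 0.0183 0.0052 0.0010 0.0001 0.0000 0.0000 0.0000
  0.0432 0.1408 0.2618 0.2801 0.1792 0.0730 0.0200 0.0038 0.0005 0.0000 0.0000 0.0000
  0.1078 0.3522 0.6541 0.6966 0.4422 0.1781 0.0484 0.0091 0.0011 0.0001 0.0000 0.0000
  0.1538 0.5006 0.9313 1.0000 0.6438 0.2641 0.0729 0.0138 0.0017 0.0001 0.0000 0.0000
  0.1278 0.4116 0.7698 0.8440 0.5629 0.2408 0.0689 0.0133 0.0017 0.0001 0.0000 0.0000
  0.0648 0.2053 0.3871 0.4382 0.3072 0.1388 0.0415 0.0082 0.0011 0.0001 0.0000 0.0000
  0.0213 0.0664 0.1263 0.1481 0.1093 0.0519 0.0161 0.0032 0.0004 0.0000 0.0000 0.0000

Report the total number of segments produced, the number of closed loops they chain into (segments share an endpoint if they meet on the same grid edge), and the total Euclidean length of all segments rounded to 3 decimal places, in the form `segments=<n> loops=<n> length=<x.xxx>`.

segments=8 loops=1 length=6.699

cell (4,1): code 0100 → (4.303,2.000)–(5.000,1.551)
cell (4,2): code 1100 → (4.136,3.000)–(4.303,2.000)
cell (4,3): code 1000 → (5.000,3.736)–(4.136,3.000)
cell (5,1): code 0110 → (5.000,1.551)–(6.000,1.911)
cell (5,3): code 1001 → (6.000,3.377)–(5.000,3.736)
cell (6,1): code 0010 → (6.000,1.911)–(6.083,2.000)
cell (6,2): code 0011 → (6.083,2.000)–(6.261,3.000)
cell (6,3): code 0001 → (6.261,3.000)–(6.000,3.377)
total: 8 segments, chained into 1 closed loop(s), length Σ = 6.698537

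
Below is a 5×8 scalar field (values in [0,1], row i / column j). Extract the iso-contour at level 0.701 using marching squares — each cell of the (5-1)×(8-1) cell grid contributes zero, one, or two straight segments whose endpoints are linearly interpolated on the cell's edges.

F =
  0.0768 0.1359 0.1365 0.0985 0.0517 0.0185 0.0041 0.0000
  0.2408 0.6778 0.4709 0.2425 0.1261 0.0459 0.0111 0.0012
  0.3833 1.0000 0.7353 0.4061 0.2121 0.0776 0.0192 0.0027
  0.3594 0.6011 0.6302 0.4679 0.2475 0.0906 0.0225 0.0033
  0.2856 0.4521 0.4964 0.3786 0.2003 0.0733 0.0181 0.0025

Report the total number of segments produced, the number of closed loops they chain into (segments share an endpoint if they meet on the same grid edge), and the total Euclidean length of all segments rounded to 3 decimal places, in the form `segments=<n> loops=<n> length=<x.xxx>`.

cell (1,0): code 0100 → (1.072,1.000)–(2.000,0.515)
cell (1,1): code 1100 → (1.870,2.000)–(1.072,1.000)
cell (1,2): code 1000 → (2.000,2.104)–(1.870,2.000)
cell (2,0): code 0010 → (2.000,0.515)–(2.750,1.000)
cell (2,1): code 0011 → (2.750,1.000)–(2.326,2.000)
cell (2,2): code 0001 → (2.326,2.000)–(2.000,2.104)
total: 6 segments, chained into 1 closed loop(s), length Σ = 4.814096

segments=6 loops=1 length=4.814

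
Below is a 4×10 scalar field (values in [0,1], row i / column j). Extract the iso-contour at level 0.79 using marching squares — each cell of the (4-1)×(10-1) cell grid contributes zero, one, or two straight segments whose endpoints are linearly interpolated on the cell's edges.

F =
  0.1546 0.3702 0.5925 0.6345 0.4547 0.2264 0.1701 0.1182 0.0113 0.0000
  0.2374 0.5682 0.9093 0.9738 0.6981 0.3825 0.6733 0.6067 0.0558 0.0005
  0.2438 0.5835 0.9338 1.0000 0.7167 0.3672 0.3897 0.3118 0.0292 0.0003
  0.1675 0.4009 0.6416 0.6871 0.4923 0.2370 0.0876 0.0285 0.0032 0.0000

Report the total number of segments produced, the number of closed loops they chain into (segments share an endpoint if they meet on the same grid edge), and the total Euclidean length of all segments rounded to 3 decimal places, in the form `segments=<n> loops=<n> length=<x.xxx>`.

segments=8 loops=1 length=7.048

cell (0,1): code 0100 → (0.623,2.000)–(1.000,1.650)
cell (0,2): code 1100 → (0.458,3.000)–(0.623,2.000)
cell (0,3): code 1000 → (1.000,3.667)–(0.458,3.000)
cell (1,1): code 0110 → (1.000,1.650)–(2.000,1.589)
cell (1,3): code 1001 → (2.000,3.741)–(1.000,3.667)
cell (2,1): code 0010 → (2.000,1.589)–(2.492,2.000)
cell (2,2): code 0011 → (2.492,2.000)–(2.671,3.000)
cell (2,3): code 0001 → (2.671,3.000)–(2.000,3.741)
total: 8 segments, chained into 1 closed loop(s), length Σ = 7.047820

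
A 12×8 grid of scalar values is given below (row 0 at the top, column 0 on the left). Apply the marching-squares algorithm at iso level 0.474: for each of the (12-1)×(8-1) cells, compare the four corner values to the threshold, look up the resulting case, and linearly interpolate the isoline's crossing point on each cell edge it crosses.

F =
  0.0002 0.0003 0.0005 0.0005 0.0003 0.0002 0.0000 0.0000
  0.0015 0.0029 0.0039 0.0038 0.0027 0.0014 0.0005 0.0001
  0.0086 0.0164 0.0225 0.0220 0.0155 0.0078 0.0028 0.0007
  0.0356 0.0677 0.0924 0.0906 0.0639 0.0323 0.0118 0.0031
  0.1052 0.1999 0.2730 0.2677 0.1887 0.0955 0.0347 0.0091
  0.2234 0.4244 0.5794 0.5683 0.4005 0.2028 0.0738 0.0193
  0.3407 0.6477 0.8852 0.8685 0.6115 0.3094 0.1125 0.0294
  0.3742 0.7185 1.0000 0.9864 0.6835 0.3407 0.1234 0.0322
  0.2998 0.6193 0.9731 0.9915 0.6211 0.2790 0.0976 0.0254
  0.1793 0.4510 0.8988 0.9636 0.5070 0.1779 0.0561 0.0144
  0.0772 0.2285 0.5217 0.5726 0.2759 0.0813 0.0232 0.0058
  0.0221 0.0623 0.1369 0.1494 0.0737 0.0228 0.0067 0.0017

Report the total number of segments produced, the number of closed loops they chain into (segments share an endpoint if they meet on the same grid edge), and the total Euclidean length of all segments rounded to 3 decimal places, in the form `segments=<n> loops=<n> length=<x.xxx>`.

segments=20 loops=1 length=15.507

cell (4,1): code 0100 → (4.656,2.000)–(5.000,1.320)
cell (4,2): code 1100 → (4.686,3.000)–(4.656,2.000)
cell (4,3): code 1000 → (5.000,3.562)–(4.686,3.000)
cell (5,0): code 0100 → (5.222,1.000)–(6.000,0.434)
cell (5,1): code 1110 → (5.000,1.320)–(5.222,1.000)
cell (5,3): code 1101 → (5.348,4.000)–(5.000,3.562)
cell (5,4): code 1000 → (6.000,4.455)–(5.348,4.000)
cell (6,0): code 0110 → (6.000,0.434)–(7.000,0.290)
cell (6,4): code 1001 → (7.000,4.611)–(6.000,4.455)
cell (7,0): code 0110 → (7.000,0.290)–(8.000,0.545)
cell (7,4): code 1001 → (8.000,4.430)–(7.000,4.611)
cell (8,0): code 0010 → (8.000,0.545)–(8.863,1.000)
cell (8,1): code 0111 → (8.863,1.000)–(9.000,1.051)
cell (8,4): code 1001 → (9.000,4.100)–(8.000,4.430)
cell (9,1): code 0110 → (9.000,1.051)–(10.000,1.837)
cell (9,3): code 1011 → (10.000,3.332)–(9.143,4.000)
cell (9,4): code 0001 → (9.143,4.000)–(9.000,4.100)
cell (10,1): code 0010 → (10.000,1.837)–(10.124,2.000)
cell (10,2): code 0011 → (10.124,2.000)–(10.233,3.000)
cell (10,3): code 0001 → (10.233,3.000)–(10.000,3.332)
total: 20 segments, chained into 1 closed loop(s), length Σ = 15.506876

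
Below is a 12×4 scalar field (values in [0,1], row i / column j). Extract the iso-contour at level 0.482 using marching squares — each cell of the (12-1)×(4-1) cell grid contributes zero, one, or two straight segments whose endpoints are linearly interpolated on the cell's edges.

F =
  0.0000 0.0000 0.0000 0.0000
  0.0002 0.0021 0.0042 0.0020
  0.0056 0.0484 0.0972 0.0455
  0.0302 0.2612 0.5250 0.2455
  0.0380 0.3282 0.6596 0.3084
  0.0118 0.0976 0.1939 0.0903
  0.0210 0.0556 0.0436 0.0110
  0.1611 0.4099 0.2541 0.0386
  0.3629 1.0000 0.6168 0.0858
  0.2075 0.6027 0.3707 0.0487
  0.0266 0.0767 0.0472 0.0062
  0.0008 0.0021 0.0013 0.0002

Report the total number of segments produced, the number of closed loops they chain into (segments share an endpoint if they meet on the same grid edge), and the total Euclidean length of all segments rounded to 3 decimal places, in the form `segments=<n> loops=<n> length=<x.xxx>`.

segments=14 loops=2 length=9.896

cell (2,1): code 0100 → (2.899,2.000)–(3.000,1.837)
cell (2,2): code 1000 → (3.000,2.154)–(2.899,2.000)
cell (3,1): code 0110 → (3.000,1.837)–(4.000,1.464)
cell (3,2): code 1001 → (4.000,2.506)–(3.000,2.154)
cell (4,1): code 0010 → (4.000,1.464)–(4.381,2.000)
cell (4,2): code 0001 → (4.381,2.000)–(4.000,2.506)
cell (7,0): code 0100 → (7.122,1.000)–(8.000,0.187)
cell (7,1): code 1100 → (7.628,2.000)–(7.122,1.000)
cell (7,2): code 1000 → (8.000,2.254)–(7.628,2.000)
cell (8,0): code 0110 → (8.000,0.187)–(9.000,0.695)
cell (8,1): code 1011 → (9.000,1.520)–(8.548,2.000)
cell (8,2): code 0001 → (8.548,2.000)–(8.000,2.254)
cell (9,0): code 0010 → (9.000,0.695)–(9.229,1.000)
cell (9,1): code 0001 → (9.229,1.000)–(9.000,1.520)
total: 14 segments, chained into 2 closed loop(s), length Σ = 9.896272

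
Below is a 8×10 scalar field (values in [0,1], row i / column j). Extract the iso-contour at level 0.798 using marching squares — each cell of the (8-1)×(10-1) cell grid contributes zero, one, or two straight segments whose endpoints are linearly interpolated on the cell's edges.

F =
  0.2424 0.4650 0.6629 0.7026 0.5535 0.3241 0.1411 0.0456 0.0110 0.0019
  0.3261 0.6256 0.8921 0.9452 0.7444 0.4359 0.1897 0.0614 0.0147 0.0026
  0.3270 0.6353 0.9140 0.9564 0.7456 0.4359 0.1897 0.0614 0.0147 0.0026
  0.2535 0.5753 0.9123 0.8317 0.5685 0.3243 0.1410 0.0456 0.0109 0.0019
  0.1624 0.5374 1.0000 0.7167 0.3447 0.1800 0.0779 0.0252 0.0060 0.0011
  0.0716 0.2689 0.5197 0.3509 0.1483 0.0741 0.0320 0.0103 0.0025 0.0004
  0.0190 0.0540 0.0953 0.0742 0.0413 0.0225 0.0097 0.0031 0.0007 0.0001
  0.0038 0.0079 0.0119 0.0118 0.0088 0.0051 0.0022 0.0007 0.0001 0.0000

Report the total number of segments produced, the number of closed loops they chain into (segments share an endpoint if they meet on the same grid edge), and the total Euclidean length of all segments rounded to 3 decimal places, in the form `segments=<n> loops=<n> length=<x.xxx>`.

segments=12 loops=1 length=10.217

cell (0,1): code 0100 → (0.589,2.000)–(1.000,1.647)
cell (0,2): code 1100 → (0.393,3.000)–(0.589,2.000)
cell (0,3): code 1000 → (1.000,3.733)–(0.393,3.000)
cell (1,1): code 0110 → (1.000,1.647)–(2.000,1.584)
cell (1,3): code 1001 → (2.000,3.751)–(1.000,3.733)
cell (2,1): code 0110 → (2.000,1.584)–(3.000,1.661)
cell (2,3): code 1001 → (3.000,3.128)–(2.000,3.751)
cell (3,1): code 0110 → (3.000,1.661)–(4.000,1.563)
cell (3,2): code 1011 → (4.000,2.713)–(3.293,3.000)
cell (3,3): code 0001 → (3.293,3.000)–(3.000,3.128)
cell (4,1): code 0010 → (4.000,1.563)–(4.421,2.000)
cell (4,2): code 0001 → (4.421,2.000)–(4.000,2.713)
total: 12 segments, chained into 1 closed loop(s), length Σ = 10.217293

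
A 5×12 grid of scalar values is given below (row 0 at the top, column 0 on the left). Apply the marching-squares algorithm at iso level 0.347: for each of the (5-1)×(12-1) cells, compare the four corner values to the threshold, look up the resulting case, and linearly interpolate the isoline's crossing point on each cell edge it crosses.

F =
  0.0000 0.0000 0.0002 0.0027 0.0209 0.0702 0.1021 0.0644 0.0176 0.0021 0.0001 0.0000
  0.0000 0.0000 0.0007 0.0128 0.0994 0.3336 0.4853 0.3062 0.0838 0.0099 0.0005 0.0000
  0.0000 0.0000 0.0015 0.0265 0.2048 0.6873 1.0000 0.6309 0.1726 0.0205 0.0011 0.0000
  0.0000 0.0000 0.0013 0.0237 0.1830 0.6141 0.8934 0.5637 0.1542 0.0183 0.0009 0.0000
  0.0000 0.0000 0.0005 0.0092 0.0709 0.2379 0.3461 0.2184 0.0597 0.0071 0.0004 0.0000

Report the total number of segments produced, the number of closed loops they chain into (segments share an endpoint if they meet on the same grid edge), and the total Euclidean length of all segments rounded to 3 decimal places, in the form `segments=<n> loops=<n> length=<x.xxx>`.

segments=12 loops=1 length=10.332

cell (0,5): code 0100 → (0.639,6.000)–(1.000,5.088)
cell (0,6): code 1000 → (1.000,6.772)–(0.639,6.000)
cell (1,4): code 0100 → (1.038,5.000)–(2.000,4.295)
cell (1,5): code 1110 → (1.000,5.088)–(1.038,5.000)
cell (1,6): code 1101 → (1.126,7.000)–(1.000,6.772)
cell (1,7): code 1000 → (2.000,7.619)–(1.126,7.000)
cell (2,4): code 0110 → (2.000,4.295)–(3.000,4.380)
cell (2,7): code 1001 → (3.000,7.529)–(2.000,7.619)
cell (3,4): code 0010 → (3.000,4.380)–(3.710,5.000)
cell (3,5): code 0011 → (3.710,5.000)–(3.998,6.000)
cell (3,6): code 0011 → (3.998,6.000)–(3.628,7.000)
cell (3,7): code 0001 → (3.628,7.000)–(3.000,7.529)
total: 12 segments, chained into 1 closed loop(s), length Σ = 10.331866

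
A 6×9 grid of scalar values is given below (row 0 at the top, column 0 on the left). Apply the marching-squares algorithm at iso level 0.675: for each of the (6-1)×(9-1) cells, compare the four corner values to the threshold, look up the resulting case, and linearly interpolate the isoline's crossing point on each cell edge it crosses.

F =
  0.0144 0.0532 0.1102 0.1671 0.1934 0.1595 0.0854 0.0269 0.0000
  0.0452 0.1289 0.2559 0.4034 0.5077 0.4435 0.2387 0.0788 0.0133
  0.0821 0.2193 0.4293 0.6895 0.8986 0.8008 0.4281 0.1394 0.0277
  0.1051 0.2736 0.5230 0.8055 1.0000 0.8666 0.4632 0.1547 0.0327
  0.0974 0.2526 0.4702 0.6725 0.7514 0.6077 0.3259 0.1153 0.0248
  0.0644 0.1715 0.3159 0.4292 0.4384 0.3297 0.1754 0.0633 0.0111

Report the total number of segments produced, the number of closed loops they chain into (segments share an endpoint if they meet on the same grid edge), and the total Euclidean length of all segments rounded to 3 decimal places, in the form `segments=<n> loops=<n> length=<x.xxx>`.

cell (1,2): code 0100 → (1.949,3.000)–(2.000,2.944)
cell (1,3): code 1100 → (1.428,4.000)–(1.949,3.000)
cell (1,4): code 1100 → (1.648,5.000)–(1.428,4.000)
cell (1,5): code 1000 → (2.000,5.338)–(1.648,5.000)
cell (2,2): code 0110 → (2.000,2.944)–(3.000,2.538)
cell (2,5): code 1001 → (3.000,5.475)–(2.000,5.338)
cell (3,2): code 0010 → (3.000,2.538)–(3.981,3.000)
cell (3,3): code 0111 → (3.981,3.000)–(4.000,3.032)
cell (3,4): code 1011 → (4.000,4.532)–(3.740,5.000)
cell (3,5): code 0001 → (3.740,5.000)–(3.000,5.475)
cell (4,3): code 0010 → (4.000,3.032)–(4.244,4.000)
cell (4,4): code 0001 → (4.244,4.000)–(4.000,4.532)
total: 12 segments, chained into 1 closed loop(s), length Σ = 8.923432

segments=12 loops=1 length=8.923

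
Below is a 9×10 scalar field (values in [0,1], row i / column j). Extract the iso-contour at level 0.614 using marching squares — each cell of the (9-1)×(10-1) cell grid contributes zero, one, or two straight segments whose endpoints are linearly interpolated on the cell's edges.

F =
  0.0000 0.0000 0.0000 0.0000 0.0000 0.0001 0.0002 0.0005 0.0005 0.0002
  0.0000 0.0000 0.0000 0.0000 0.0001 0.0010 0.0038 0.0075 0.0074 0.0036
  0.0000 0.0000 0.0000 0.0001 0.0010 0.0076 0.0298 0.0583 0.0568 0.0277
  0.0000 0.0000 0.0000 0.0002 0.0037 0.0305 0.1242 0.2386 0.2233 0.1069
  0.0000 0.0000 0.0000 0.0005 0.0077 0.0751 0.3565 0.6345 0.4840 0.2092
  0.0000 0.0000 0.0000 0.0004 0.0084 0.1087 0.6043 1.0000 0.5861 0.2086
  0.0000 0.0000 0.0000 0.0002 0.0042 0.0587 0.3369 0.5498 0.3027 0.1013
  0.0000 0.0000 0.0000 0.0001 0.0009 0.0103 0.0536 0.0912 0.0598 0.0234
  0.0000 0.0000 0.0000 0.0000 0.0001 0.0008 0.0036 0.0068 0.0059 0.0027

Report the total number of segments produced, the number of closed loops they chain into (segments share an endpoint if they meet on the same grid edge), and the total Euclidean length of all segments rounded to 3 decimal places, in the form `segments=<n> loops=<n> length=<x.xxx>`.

cell (3,6): code 0100 → (3.948,7.000)–(4.000,6.926)
cell (3,7): code 1000 → (4.000,7.136)–(3.948,7.000)
cell (4,6): code 0110 → (4.000,6.926)–(5.000,6.025)
cell (4,7): code 1001 → (5.000,7.933)–(4.000,7.136)
cell (5,6): code 0010 → (5.000,6.025)–(5.857,7.000)
cell (5,7): code 0001 → (5.857,7.000)–(5.000,7.933)
total: 6 segments, chained into 1 closed loop(s), length Σ = 5.426286

segments=6 loops=1 length=5.426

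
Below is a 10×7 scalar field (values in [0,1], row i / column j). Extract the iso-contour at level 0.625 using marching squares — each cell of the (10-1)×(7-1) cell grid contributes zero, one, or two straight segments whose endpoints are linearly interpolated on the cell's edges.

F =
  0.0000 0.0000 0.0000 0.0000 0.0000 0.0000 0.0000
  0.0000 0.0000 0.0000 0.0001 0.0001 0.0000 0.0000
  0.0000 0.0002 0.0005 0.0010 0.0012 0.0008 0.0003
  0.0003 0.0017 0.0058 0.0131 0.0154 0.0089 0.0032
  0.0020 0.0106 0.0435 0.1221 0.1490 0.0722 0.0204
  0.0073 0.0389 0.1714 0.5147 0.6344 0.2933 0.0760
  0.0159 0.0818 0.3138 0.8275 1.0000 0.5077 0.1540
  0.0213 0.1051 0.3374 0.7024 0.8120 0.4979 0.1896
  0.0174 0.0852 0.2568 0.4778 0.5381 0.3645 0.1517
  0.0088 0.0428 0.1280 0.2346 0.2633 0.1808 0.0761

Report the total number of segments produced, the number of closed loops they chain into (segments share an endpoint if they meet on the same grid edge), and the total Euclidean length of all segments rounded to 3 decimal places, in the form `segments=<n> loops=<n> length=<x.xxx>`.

cell (4,3): code 0100 → (4.981,4.000)–(5.000,3.921)
cell (4,4): code 1000 → (5.000,4.028)–(4.981,4.000)
cell (5,2): code 0100 → (5.353,3.000)–(6.000,2.606)
cell (5,3): code 1110 → (5.000,3.921)–(5.353,3.000)
cell (5,4): code 1001 → (6.000,4.762)–(5.000,4.028)
cell (6,2): code 0110 → (6.000,2.606)–(7.000,2.788)
cell (6,4): code 1001 → (7.000,4.595)–(6.000,4.762)
cell (7,2): code 0010 → (7.000,2.788)–(7.345,3.000)
cell (7,3): code 0011 → (7.345,3.000)–(7.683,4.000)
cell (7,4): code 0001 → (7.683,4.000)–(7.000,4.595)
total: 10 segments, chained into 1 closed loop(s), length Σ = 7.496015

segments=10 loops=1 length=7.496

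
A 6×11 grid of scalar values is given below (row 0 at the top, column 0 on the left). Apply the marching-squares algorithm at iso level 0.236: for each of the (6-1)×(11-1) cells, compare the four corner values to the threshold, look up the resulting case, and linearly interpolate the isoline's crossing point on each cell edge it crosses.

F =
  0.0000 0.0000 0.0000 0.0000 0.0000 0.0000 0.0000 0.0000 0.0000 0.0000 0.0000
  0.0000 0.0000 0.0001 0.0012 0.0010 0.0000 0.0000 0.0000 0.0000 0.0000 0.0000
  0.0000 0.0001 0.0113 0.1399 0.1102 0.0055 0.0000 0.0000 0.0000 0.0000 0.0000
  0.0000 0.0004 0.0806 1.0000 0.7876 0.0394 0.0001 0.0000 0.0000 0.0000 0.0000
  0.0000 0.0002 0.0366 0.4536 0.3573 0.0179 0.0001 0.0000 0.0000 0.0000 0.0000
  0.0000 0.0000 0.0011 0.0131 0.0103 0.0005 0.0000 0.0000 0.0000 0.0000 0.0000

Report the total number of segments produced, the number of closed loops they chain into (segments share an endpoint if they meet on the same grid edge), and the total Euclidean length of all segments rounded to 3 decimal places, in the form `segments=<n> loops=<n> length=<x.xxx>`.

cell (2,2): code 0100 → (2.112,3.000)–(3.000,2.169)
cell (2,3): code 1100 → (2.186,4.000)–(2.112,3.000)
cell (2,4): code 1000 → (3.000,4.737)–(2.186,4.000)
cell (3,2): code 0110 → (3.000,2.169)–(4.000,2.478)
cell (3,4): code 1001 → (4.000,4.357)–(3.000,4.737)
cell (4,2): code 0010 → (4.000,2.478)–(4.494,3.000)
cell (4,3): code 0011 → (4.494,3.000)–(4.350,4.000)
cell (4,4): code 0001 → (4.350,4.000)–(4.000,4.357)
total: 8 segments, chained into 1 closed loop(s), length Σ = 7.662809

segments=8 loops=1 length=7.663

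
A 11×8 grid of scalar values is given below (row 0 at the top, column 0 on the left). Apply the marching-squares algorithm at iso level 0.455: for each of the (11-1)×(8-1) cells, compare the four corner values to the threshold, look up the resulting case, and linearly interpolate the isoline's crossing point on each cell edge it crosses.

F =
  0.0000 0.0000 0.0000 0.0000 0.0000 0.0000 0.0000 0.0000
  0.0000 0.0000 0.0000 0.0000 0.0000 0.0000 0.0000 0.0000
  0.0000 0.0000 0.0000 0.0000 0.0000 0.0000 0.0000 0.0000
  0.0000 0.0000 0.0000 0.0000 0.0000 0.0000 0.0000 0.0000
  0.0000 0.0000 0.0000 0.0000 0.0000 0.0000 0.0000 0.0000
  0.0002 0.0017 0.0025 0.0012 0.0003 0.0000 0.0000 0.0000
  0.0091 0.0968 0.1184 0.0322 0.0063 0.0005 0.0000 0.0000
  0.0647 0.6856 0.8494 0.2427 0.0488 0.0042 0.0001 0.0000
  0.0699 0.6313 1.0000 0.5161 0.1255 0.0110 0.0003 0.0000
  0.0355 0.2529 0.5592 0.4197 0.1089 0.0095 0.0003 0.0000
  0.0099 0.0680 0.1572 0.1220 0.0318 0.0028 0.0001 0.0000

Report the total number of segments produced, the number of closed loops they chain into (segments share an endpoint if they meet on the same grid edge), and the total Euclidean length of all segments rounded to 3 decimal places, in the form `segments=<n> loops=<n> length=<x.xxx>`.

segments=12 loops=1 length=8.249

cell (6,0): code 0100 → (6.608,1.000)–(7.000,0.629)
cell (6,1): code 1100 → (6.460,2.000)–(6.608,1.000)
cell (6,2): code 1000 → (7.000,2.650)–(6.460,2.000)
cell (7,0): code 0110 → (7.000,0.629)–(8.000,0.686)
cell (7,2): code 1101 → (7.777,3.000)–(7.000,2.650)
cell (7,3): code 1000 → (8.000,3.156)–(7.777,3.000)
cell (8,0): code 0010 → (8.000,0.686)–(8.466,1.000)
cell (8,1): code 0111 → (8.466,1.000)–(9.000,1.660)
cell (8,2): code 1011 → (9.000,2.747)–(8.634,3.000)
cell (8,3): code 0001 → (8.634,3.000)–(8.000,3.156)
cell (9,1): code 0010 → (9.000,1.660)–(9.259,2.000)
cell (9,2): code 0001 → (9.259,2.000)–(9.000,2.747)
total: 12 segments, chained into 1 closed loop(s), length Σ = 8.248601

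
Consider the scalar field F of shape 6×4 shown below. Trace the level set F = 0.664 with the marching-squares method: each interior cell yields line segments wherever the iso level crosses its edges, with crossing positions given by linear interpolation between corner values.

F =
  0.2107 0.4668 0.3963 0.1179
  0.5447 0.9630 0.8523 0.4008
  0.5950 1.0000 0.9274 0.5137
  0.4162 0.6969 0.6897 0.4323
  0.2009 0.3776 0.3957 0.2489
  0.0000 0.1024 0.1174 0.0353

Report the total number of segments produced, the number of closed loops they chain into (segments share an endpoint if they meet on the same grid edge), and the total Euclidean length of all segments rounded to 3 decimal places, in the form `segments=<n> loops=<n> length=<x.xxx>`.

cell (0,0): code 0100 → (0.397,1.000)–(1.000,0.285)
cell (0,1): code 1100 → (0.587,2.000)–(0.397,1.000)
cell (0,2): code 1000 → (1.000,2.417)–(0.587,2.000)
cell (1,0): code 0110 → (1.000,0.285)–(2.000,0.170)
cell (1,2): code 1001 → (2.000,2.637)–(1.000,2.417)
cell (2,0): code 0110 → (2.000,0.170)–(3.000,0.883)
cell (2,2): code 1001 → (3.000,2.100)–(2.000,2.637)
cell (3,0): code 0010 → (3.000,0.883)–(3.103,1.000)
cell (3,1): code 0011 → (3.103,1.000)–(3.087,2.000)
cell (3,2): code 0001 → (3.087,2.000)–(3.000,2.100)
total: 10 segments, chained into 1 closed loop(s), length Σ = 8.221730

segments=10 loops=1 length=8.222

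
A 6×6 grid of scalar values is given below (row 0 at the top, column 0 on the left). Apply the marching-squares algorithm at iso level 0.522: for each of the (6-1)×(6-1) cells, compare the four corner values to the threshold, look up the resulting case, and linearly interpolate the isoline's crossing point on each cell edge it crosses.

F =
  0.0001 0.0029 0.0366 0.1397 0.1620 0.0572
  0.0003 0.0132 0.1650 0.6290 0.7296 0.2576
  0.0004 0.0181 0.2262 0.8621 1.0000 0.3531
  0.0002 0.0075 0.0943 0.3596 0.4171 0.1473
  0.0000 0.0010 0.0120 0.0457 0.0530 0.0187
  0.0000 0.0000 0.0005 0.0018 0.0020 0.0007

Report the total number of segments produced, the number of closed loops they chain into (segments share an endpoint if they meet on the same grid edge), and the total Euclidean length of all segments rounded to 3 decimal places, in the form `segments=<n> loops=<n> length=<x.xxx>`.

segments=8 loops=1 length=6.966

cell (0,2): code 0100 → (0.781,3.000)–(1.000,2.769)
cell (0,3): code 1100 → (0.634,4.000)–(0.781,3.000)
cell (0,4): code 1000 → (1.000,4.440)–(0.634,4.000)
cell (1,2): code 0110 → (1.000,2.769)–(2.000,2.465)
cell (1,4): code 1001 → (2.000,4.739)–(1.000,4.440)
cell (2,2): code 0010 → (2.000,2.465)–(2.677,3.000)
cell (2,3): code 0011 → (2.677,3.000)–(2.820,4.000)
cell (2,4): code 0001 → (2.820,4.000)–(2.000,4.739)
total: 8 segments, chained into 1 closed loop(s), length Σ = 6.966280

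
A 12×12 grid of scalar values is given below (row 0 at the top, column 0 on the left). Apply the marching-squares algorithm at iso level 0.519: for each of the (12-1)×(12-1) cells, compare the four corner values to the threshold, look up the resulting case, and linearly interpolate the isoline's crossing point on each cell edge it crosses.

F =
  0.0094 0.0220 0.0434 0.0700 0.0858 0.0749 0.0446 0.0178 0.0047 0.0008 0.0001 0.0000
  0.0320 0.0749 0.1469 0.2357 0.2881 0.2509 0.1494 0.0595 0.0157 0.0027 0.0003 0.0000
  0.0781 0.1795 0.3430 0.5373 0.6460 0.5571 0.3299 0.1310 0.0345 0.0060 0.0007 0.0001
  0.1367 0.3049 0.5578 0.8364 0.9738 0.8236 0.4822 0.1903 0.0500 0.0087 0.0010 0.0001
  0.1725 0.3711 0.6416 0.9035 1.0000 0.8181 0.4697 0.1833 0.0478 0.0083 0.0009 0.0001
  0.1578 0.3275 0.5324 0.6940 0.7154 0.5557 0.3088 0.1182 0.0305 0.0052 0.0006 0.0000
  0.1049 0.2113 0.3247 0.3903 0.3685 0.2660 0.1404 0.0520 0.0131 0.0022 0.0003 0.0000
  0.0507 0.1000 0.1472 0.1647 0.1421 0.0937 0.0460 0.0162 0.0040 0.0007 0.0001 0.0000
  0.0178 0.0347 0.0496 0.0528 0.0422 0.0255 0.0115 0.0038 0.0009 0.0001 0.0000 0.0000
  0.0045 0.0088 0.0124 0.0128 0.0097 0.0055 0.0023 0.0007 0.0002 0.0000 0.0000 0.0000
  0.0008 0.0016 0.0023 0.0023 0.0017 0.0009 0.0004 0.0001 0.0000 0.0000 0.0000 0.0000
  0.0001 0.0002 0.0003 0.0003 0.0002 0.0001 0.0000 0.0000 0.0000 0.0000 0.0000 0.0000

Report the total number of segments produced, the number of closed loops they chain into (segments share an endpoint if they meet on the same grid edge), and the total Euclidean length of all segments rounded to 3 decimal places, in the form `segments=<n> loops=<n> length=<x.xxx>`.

segments=16 loops=1 length=12.929

cell (1,2): code 0100 → (1.939,3.000)–(2.000,2.906)
cell (1,3): code 1100 → (1.645,4.000)–(1.939,3.000)
cell (1,4): code 1100 → (1.876,5.000)–(1.645,4.000)
cell (1,5): code 1000 → (2.000,5.168)–(1.876,5.000)
cell (2,1): code 0100 → (2.819,2.000)–(3.000,1.847)
cell (2,2): code 1110 → (2.000,2.906)–(2.819,2.000)
cell (2,5): code 1001 → (3.000,5.892)–(2.000,5.168)
cell (3,1): code 0110 → (3.000,1.847)–(4.000,1.547)
cell (3,5): code 1001 → (4.000,5.858)–(3.000,5.892)
cell (4,1): code 0110 → (4.000,1.547)–(5.000,1.935)
cell (4,5): code 1001 → (5.000,5.149)–(4.000,5.858)
cell (5,1): code 0010 → (5.000,1.935)–(5.065,2.000)
cell (5,2): code 0011 → (5.065,2.000)–(5.576,3.000)
cell (5,3): code 0011 → (5.576,3.000)–(5.566,4.000)
cell (5,4): code 0011 → (5.566,4.000)–(5.127,5.000)
cell (5,5): code 0001 → (5.127,5.000)–(5.000,5.149)
total: 16 segments, chained into 1 closed loop(s), length Σ = 12.929016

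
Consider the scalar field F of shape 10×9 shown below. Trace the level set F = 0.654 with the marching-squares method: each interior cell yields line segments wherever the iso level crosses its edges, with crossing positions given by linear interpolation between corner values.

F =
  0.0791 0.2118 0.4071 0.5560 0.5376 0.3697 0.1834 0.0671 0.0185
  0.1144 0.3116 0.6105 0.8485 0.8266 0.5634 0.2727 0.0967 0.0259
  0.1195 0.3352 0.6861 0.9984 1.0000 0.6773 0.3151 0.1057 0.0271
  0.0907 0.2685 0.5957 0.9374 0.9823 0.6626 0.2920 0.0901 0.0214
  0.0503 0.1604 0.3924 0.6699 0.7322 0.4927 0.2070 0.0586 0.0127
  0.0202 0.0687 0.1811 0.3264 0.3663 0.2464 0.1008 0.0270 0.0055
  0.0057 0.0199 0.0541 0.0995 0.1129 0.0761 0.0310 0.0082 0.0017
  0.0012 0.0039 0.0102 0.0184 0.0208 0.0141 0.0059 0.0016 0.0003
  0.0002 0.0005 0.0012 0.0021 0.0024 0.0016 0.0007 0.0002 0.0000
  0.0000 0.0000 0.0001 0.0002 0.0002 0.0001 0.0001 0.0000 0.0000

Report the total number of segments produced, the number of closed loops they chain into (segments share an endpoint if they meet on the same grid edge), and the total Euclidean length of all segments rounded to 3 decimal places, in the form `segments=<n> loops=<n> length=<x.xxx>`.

segments=16 loops=1 length=11.058

cell (0,2): code 0100 → (0.335,3.000)–(1.000,2.183)
cell (0,3): code 1100 → (0.403,4.000)–(0.335,3.000)
cell (0,4): code 1000 → (1.000,4.656)–(0.403,4.000)
cell (1,1): code 0100 → (1.575,2.000)–(2.000,1.909)
cell (1,2): code 1110 → (1.000,2.183)–(1.575,2.000)
cell (1,4): code 1101 → (1.795,5.000)–(1.000,4.656)
cell (1,5): code 1000 → (2.000,5.064)–(1.795,5.000)
cell (2,1): code 0010 → (2.000,1.909)–(2.355,2.000)
cell (2,2): code 0111 → (2.355,2.000)–(3.000,2.171)
cell (2,5): code 1001 → (3.000,5.023)–(2.000,5.064)
cell (3,2): code 0110 → (3.000,2.171)–(4.000,2.943)
cell (3,4): code 1011 → (4.000,4.327)–(3.051,5.000)
cell (3,5): code 0001 → (3.051,5.000)–(3.000,5.023)
cell (4,2): code 0010 → (4.000,2.943)–(4.046,3.000)
cell (4,3): code 0011 → (4.046,3.000)–(4.214,4.000)
cell (4,4): code 0001 → (4.214,4.000)–(4.000,4.327)
total: 16 segments, chained into 1 closed loop(s), length Σ = 11.057593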